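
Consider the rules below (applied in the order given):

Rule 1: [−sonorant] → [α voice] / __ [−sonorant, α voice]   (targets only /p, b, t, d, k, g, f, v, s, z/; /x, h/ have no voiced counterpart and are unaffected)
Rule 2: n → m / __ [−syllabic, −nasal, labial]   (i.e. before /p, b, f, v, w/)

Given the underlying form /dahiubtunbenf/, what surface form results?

Rule 1 (regressive voicing assimilation): /b/ precedes the voiceless obstruent /t/, so it devoices to [p] by assimilation. /dahiubtunbenf/ → dahiuptunbenf.
Rule 2 (nasal place assimilation): /n/ precedes the labial consonant /b/, so it assimilates in place to [m]. /n/ precedes the labial consonant /f/, so it assimilates in place to [m]. /dahiuptunbenf/ → dahiuptumbemf.

dahiuptumbemf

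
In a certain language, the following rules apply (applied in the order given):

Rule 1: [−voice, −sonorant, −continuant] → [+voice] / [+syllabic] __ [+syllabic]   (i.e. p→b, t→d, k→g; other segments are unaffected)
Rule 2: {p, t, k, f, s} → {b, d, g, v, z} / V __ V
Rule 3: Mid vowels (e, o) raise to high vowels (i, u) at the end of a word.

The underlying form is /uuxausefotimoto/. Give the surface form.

Rule 1 (intervocalic voicing): /t/ is a voiceless stop between vowels /o/ and /i/, so it voices to [d]. /t/ is a voiceless stop between vowels /o/ and /o/, so it voices to [d]. /uuxausefotimoto/ → uuxausefodimodo.
Rule 2 (intervocalic voicing): /s/ is a voiceless obstruent between vowels /u/ and /e/, so it voices to [z]. /f/ is a voiceless obstruent between vowels /e/ and /o/, so it voices to [v]. /uuxausefodimodo/ → uuxauzevodimodo.
Rule 3 (final vowel raising): /o/ is a mid vowel in word-final position, so it raises to [u]. /uuxauzevodimodo/ → uuxauzevodimodu.

uuxauzevodimodu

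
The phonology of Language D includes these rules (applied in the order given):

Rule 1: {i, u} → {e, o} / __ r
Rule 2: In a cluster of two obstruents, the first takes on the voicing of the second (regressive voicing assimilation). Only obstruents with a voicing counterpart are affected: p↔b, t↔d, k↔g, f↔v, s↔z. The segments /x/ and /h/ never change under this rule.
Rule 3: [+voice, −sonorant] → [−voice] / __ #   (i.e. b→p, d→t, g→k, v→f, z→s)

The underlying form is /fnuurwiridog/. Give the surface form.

Rule 1 (pre-rhotic lowering): /u/ is a high vowel immediately before /r/, so it lowers to [o]. /i/ is a high vowel immediately before /r/, so it lowers to [e]. /fnuurwiridog/ → fnuorweridog.
Rule 2 (regressive voicing assimilation): no segment meets the environment; /fnuorweridog/ is unchanged.
Rule 3 (final devoicing): /g/ is a voiced obstruent in word-final position, so it devoices to [k]. /fnuorweridog/ → fnuorweridok.

fnuorweridok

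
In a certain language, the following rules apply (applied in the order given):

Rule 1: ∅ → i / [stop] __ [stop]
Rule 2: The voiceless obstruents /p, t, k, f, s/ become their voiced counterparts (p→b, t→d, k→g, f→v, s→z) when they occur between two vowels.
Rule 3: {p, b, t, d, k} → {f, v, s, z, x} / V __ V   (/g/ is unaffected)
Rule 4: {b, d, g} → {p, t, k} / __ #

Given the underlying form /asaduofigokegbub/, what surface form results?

Rule 1 (stop-cluster i-epenthesis): /g/ and /b/ form a stop–stop cluster, so [i] is inserted between them. /asaduofigokegbub/ → asaduofigokegibub.
Rule 2 (intervocalic voicing): /s/ is a voiceless obstruent between vowels /a/ and /a/, so it voices to [z]. /f/ is a voiceless obstruent between vowels /o/ and /i/, so it voices to [v]. /k/ is a voiceless obstruent between vowels /o/ and /e/, so it voices to [g]. /asaduofigokegibub/ → azaduovigogegibub.
Rule 3 (intervocalic spirantization): /d/ is a stop between vowels /a/ and /u/, so it spirantizes to the fricative [z]. /b/ is a stop between vowels /i/ and /u/, so it spirantizes to the fricative [v]. /azaduovigogegibub/ → azazuovigogegivub.
Rule 4 (final devoicing): /b/ is a voiced stop in word-final position, so it devoices to [p]. /azazuovigogegivub/ → azazuovigogegivup.

azazuovigogegivup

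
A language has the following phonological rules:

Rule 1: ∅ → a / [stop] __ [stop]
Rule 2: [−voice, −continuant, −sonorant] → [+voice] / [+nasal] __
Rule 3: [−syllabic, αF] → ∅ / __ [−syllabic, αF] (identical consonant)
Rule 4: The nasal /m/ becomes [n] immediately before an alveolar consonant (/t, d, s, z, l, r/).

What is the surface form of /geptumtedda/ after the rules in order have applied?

Rule 1 (stop-cluster a-epenthesis): /p/ and /t/ form a stop–stop cluster, so [a] is inserted between them. /d/ and /d/ form a stop–stop cluster, so [a] is inserted between them. /geptumtedda/ → gepatumtedada.
Rule 2 (post-nasal voicing): /t/ is a voiceless stop immediately after the nasal /m/, so it voices to [d]. /gepatumtedada/ → gepatumdedada.
Rule 3 (degemination): no segment meets the environment; /gepatumdedada/ is unchanged.
Rule 4 (nasal place assimilation): /m/ precedes the alveolar consonant /d/, so it assimilates in place to [n]. /gepatumdedada/ → gepatundedada.

gepatundedada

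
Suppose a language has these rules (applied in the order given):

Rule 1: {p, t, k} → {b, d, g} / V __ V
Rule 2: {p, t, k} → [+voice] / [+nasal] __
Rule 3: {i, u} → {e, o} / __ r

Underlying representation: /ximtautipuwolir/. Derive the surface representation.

Rule 1 (intervocalic voicing): /t/ is a voiceless stop between vowels /u/ and /i/, so it voices to [d]. /p/ is a voiceless stop between vowels /i/ and /u/, so it voices to [b]. /ximtautipuwolir/ → ximtaudibuwolir.
Rule 2 (post-nasal voicing): /t/ is a voiceless stop immediately after the nasal /m/, so it voices to [d]. /ximtaudibuwolir/ → ximdaudibuwolir.
Rule 3 (pre-rhotic lowering): /i/ is a high vowel immediately before /r/, so it lowers to [e]. /ximdaudibuwolir/ → ximdaudibuwoler.

ximdaudibuwoler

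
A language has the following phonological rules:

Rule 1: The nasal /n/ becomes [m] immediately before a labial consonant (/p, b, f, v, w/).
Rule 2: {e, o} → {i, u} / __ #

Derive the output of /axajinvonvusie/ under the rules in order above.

Rule 1 (nasal place assimilation): /n/ precedes the labial consonant /v/, so it assimilates in place to [m]. /n/ precedes the labial consonant /v/, so it assimilates in place to [m]. /axajinvonvusie/ → axajimvomvusie.
Rule 2 (final vowel raising): /e/ is a mid vowel in word-final position, so it raises to [i]. /axajimvomvusie/ → axajimvomvusii.

axajimvomvusii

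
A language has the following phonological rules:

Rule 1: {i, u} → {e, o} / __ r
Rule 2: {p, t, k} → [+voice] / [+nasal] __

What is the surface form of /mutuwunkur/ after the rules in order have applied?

Rule 1 (pre-rhotic lowering): /u/ is a high vowel immediately before /r/, so it lowers to [o]. /mutuwunkur/ → mutuwunkor.
Rule 2 (post-nasal voicing): /k/ is a voiceless stop immediately after the nasal /n/, so it voices to [g]. /mutuwunkor/ → mutuwungor.

mutuwungor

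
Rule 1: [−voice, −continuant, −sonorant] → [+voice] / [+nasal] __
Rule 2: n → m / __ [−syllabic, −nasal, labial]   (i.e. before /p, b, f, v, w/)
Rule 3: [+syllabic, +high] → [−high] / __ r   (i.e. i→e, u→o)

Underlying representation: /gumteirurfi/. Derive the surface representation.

gumdeerorfi

Rule 1 (post-nasal voicing): /t/ is a voiceless stop immediately after the nasal /m/, so it voices to [d]. /gumteirurfi/ → gumdeirurfi.
Rule 2 (nasal place assimilation): no segment meets the environment; /gumdeirurfi/ is unchanged.
Rule 3 (pre-rhotic lowering): /i/ is a high vowel immediately before /r/, so it lowers to [e]. /u/ is a high vowel immediately before /r/, so it lowers to [o]. /gumdeirurfi/ → gumdeerorfi.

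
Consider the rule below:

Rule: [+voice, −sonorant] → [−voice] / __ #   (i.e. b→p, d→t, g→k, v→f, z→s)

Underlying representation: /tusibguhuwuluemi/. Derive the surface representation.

tusibguhuwuluemi

No segment of /tusibguhuwuluemi/ meets the structural description of the rule, so the form surfaces unchanged.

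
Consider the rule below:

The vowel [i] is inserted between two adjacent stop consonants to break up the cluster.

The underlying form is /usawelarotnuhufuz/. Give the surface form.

No segment of /usawelarotnuhufuz/ meets the structural description of the rule, so the form surfaces unchanged.

usawelarotnuhufuz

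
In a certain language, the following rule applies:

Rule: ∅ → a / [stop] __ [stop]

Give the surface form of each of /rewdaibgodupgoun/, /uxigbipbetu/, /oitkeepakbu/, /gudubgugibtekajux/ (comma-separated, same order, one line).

/rewdaibgodupgoun/: /b/ and /g/ form a stop–stop cluster, so [a] is inserted between them. /p/ and /g/ form a stop–stop cluster, so [a] is inserted between them. → [rewdaibagodupagoun].
/uxigbipbetu/: /g/ and /b/ form a stop–stop cluster, so [a] is inserted between them. /p/ and /b/ form a stop–stop cluster, so [a] is inserted between them. → [uxigabipabetu].
/oitkeepakbu/: /t/ and /k/ form a stop–stop cluster, so [a] is inserted between them. /k/ and /b/ form a stop–stop cluster, so [a] is inserted between them. → [oitakeepakabu].
/gudubgugibtekajux/: /b/ and /g/ form a stop–stop cluster, so [a] is inserted between them. /b/ and /t/ form a stop–stop cluster, so [a] is inserted between them. → [gudubagugibatekajux].

rewdaibagodupagoun, uxigabipabetu, oitakeepakabu, gudubagugibatekajux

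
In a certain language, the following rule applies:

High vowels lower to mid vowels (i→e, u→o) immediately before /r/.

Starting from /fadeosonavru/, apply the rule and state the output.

No segment of /fadeosonavru/ meets the structural description of the rule, so the form surfaces unchanged.

fadeosonavru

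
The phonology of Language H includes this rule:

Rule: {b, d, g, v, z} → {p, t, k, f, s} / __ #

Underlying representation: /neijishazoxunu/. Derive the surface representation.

No segment of /neijishazoxunu/ meets the structural description of the rule, so the form surfaces unchanged.

neijishazoxunu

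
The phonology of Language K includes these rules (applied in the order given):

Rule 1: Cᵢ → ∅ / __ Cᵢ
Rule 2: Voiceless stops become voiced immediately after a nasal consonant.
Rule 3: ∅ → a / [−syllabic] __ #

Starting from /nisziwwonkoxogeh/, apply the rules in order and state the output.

Rule 1 (degemination): /ww/ is a geminate; the first /w/ deletes. /nisziwwonkoxogeh/ → nisziwonkoxogeh.
Rule 2 (post-nasal voicing): /k/ is a voiceless stop immediately after the nasal /n/, so it voices to [g]. /nisziwonkoxogeh/ → nisziwongoxogeh.
Rule 3 (final a-epenthesis): the form ends in the consonant /h/, so [a] is inserted word-finally. /nisziwongoxogeh/ → nisziwongoxogeha.

nisziwongoxogeha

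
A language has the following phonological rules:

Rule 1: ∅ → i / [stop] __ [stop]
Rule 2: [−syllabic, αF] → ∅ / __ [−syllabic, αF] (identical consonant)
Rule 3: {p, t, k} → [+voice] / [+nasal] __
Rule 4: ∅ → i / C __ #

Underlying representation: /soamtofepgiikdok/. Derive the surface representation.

Rule 1 (stop-cluster i-epenthesis): /p/ and /g/ form a stop–stop cluster, so [i] is inserted between them. /k/ and /d/ form a stop–stop cluster, so [i] is inserted between them. /soamtofepgiikdok/ → soamtofepigiikidok.
Rule 2 (degemination): no segment meets the environment; /soamtofepigiikidok/ is unchanged.
Rule 3 (post-nasal voicing): /t/ is a voiceless stop immediately after the nasal /m/, so it voices to [d]. /soamtofepigiikidok/ → soamdofepigiikidok.
Rule 4 (final i-epenthesis): the form ends in the consonant /k/, so [i] is inserted word-finally. /soamdofepigiikidok/ → soamdofepigiikidoki.

soamdofepigiikidoki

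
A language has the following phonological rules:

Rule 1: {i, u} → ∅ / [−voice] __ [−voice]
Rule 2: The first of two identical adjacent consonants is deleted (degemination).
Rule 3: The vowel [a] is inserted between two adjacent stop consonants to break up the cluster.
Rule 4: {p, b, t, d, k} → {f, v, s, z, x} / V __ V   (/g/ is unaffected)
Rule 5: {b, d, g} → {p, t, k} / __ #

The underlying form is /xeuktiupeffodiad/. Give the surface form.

xeuxasiufefoziat

Rule 1 (high vowel syncope): no segment meets the environment; /xeuktiupeffodiad/ is unchanged.
Rule 2 (degemination): /ff/ is a geminate; the first /f/ deletes. /xeuktiupeffodiad/ → xeuktiupefodiad.
Rule 3 (stop-cluster a-epenthesis): /k/ and /t/ form a stop–stop cluster, so [a] is inserted between them. /xeuktiupefodiad/ → xeukatiupefodiad.
Rule 4 (intervocalic spirantization): /k/ is a stop between vowels /u/ and /a/, so it spirantizes to the fricative [x]. /t/ is a stop between vowels /a/ and /i/, so it spirantizes to the fricative [s]. /p/ is a stop between vowels /u/ and /e/, so it spirantizes to the fricative [f]. /d/ is a stop between vowels /o/ and /i/, so it spirantizes to the fricative [z]. /xeukatiupefodiad/ → xeuxasiufefoziad.
Rule 5 (final devoicing): /d/ is a voiced stop in word-final position, so it devoices to [t]. /xeuxasiufefoziad/ → xeuxasiufefoziat.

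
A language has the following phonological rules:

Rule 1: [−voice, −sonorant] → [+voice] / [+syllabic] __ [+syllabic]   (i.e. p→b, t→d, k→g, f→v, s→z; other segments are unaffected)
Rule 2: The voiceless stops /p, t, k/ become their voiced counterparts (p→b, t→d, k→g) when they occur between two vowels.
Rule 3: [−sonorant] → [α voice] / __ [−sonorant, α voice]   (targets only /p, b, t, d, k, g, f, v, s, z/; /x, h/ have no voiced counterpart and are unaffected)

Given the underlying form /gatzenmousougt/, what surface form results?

gadzenmouzoukt

Rule 1 (intervocalic voicing): /s/ is a voiceless obstruent between vowels /u/ and /o/, so it voices to [z]. /gatzenmousougt/ → gatzenmouzougt.
Rule 2 (intervocalic voicing): no segment meets the environment; /gatzenmouzougt/ is unchanged.
Rule 3 (regressive voicing assimilation): /t/ precedes the voiced obstruent /z/, so it voices to [d] by assimilation. /g/ precedes the voiceless obstruent /t/, so it devoices to [k] by assimilation. /gatzenmouzougt/ → gadzenmouzoukt.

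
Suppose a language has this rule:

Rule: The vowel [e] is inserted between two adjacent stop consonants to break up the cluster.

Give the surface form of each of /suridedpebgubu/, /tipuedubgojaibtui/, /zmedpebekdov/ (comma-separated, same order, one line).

/suridedpebgubu/: /d/ and /p/ form a stop–stop cluster, so [e] is inserted between them. /b/ and /g/ form a stop–stop cluster, so [e] is inserted between them. → [suridedepebegubu].
/tipuedubgojaibtui/: /b/ and /g/ form a stop–stop cluster, so [e] is inserted between them. /b/ and /t/ form a stop–stop cluster, so [e] is inserted between them. → [tipuedubegojaibetui].
/zmedpebekdov/: /d/ and /p/ form a stop–stop cluster, so [e] is inserted between them. /k/ and /d/ form a stop–stop cluster, so [e] is inserted between them. → [zmedepebekedov].

suridedepebegubu, tipuedubegojaibetui, zmedepebekedov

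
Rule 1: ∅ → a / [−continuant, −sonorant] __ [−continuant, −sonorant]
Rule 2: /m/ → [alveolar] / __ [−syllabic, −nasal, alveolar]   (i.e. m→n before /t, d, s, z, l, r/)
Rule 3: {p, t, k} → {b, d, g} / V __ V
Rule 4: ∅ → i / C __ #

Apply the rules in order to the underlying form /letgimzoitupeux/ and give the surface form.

Rule 1 (stop-cluster a-epenthesis): /t/ and /g/ form a stop–stop cluster, so [a] is inserted between them. /letgimzoitupeux/ → letagimzoitupeux.
Rule 2 (nasal place assimilation): /m/ precedes the alveolar consonant /z/, so it assimilates in place to [n]. /letagimzoitupeux/ → letaginzoitupeux.
Rule 3 (intervocalic voicing): /t/ is a voiceless stop between vowels /e/ and /a/, so it voices to [d]. /t/ is a voiceless stop between vowels /i/ and /u/, so it voices to [d]. /p/ is a voiceless stop between vowels /u/ and /e/, so it voices to [b]. /letaginzoitupeux/ → ledaginzoidubeux.
Rule 4 (final i-epenthesis): the form ends in the consonant /x/, so [i] is inserted word-finally. /ledaginzoidubeux/ → ledaginzoidubeuxi.

ledaginzoidubeuxi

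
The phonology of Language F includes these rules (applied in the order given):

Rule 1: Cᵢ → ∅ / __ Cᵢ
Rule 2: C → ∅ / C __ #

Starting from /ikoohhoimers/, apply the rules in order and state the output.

Rule 1 (degemination): /hh/ is a geminate; the first /h/ deletes. /ikoohhoimers/ → ikoohoimers.
Rule 2 (final cluster simplification): /s/ is the second consonant of a word-final cluster /rs/, so it deletes. /ikoohoimers/ → ikoohoimer.

ikoohoimer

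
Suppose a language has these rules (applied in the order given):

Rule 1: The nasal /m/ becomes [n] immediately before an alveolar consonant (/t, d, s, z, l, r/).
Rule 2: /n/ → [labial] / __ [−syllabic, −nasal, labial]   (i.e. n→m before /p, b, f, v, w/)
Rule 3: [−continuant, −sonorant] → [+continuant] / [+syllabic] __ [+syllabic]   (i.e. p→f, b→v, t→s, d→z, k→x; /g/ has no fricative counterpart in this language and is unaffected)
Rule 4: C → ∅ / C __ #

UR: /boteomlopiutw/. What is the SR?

boseonlofiut

Rule 1 (nasal place assimilation): /m/ precedes the alveolar consonant /l/, so it assimilates in place to [n]. /boteomlopiutw/ → boteonlopiutw.
Rule 2 (nasal place assimilation): no segment meets the environment; /boteonlopiutw/ is unchanged.
Rule 3 (intervocalic spirantization): /t/ is a stop between vowels /o/ and /e/, so it spirantizes to the fricative [s]. /p/ is a stop between vowels /o/ and /i/, so it spirantizes to the fricative [f]. /boteonlopiutw/ → boseonlofiutw.
Rule 4 (final cluster simplification): /w/ is the second consonant of a word-final cluster /tw/, so it deletes. /boseonlofiutw/ → boseonlofiut.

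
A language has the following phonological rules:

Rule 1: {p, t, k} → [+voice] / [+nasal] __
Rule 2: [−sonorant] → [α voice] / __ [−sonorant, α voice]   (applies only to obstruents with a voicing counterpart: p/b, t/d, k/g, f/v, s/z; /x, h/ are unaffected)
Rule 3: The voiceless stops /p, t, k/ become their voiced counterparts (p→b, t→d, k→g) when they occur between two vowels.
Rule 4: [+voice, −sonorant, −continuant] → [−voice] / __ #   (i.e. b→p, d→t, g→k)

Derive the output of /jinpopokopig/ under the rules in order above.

Rule 1 (post-nasal voicing): /p/ is a voiceless stop immediately after the nasal /n/, so it voices to [b]. /jinpopokopig/ → jinbopokopig.
Rule 2 (regressive voicing assimilation): no segment meets the environment; /jinbopokopig/ is unchanged.
Rule 3 (intervocalic voicing): /p/ is a voiceless stop between vowels /o/ and /o/, so it voices to [b]. /k/ is a voiceless stop between vowels /o/ and /o/, so it voices to [g]. /p/ is a voiceless stop between vowels /o/ and /i/, so it voices to [b]. /jinbopokopig/ → jinbobogobig.
Rule 4 (final devoicing): /g/ is a voiced stop in word-final position, so it devoices to [k]. /jinbobogobig/ → jinbobogobik.

jinbobogobik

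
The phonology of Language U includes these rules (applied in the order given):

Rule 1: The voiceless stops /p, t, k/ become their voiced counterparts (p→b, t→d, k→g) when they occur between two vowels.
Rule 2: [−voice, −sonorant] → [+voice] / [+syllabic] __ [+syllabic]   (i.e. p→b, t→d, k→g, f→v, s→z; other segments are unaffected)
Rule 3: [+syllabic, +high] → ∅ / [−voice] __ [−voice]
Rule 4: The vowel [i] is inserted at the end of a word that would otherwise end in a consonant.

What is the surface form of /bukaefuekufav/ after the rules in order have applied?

bugaevueguvavi

Rule 1 (intervocalic voicing): /k/ is a voiceless stop between vowels /u/ and /a/, so it voices to [g]. /k/ is a voiceless stop between vowels /e/ and /u/, so it voices to [g]. /bukaefuekufav/ → bugaefuegufav.
Rule 2 (intervocalic voicing): /f/ is a voiceless obstruent between vowels /e/ and /u/, so it voices to [v]. /f/ is a voiceless obstruent between vowels /u/ and /a/, so it voices to [v]. /bugaefuegufav/ → bugaevueguvav.
Rule 3 (high vowel syncope): no segment meets the environment; /bugaevueguvav/ is unchanged.
Rule 4 (final i-epenthesis): the form ends in the consonant /v/, so [i] is inserted word-finally. /bugaevueguvav/ → bugaevueguvavi.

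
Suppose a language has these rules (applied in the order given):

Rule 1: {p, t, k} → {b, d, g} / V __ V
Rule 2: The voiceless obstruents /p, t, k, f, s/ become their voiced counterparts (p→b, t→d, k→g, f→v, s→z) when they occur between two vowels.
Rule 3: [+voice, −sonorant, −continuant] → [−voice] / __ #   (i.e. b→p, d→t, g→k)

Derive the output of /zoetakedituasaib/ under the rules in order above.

zoedagediduazaip

Rule 1 (intervocalic voicing): /t/ is a voiceless stop between vowels /e/ and /a/, so it voices to [d]. /k/ is a voiceless stop between vowels /a/ and /e/, so it voices to [g]. /t/ is a voiceless stop between vowels /i/ and /u/, so it voices to [d]. /zoetakedituasaib/ → zoedagediduasaib.
Rule 2 (intervocalic voicing): /s/ is a voiceless obstruent between vowels /a/ and /a/, so it voices to [z]. /zoedagediduasaib/ → zoedagediduazaib.
Rule 3 (final devoicing): /b/ is a voiced stop in word-final position, so it devoices to [p]. /zoedagediduazaib/ → zoedagediduazaip.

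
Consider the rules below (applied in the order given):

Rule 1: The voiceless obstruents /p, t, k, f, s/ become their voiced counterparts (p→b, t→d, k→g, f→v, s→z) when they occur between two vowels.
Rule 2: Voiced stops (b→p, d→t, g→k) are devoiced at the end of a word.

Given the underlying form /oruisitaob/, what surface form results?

Rule 1 (intervocalic voicing): /s/ is a voiceless obstruent between vowels /i/ and /i/, so it voices to [z]. /t/ is a voiceless obstruent between vowels /i/ and /a/, so it voices to [d]. /oruisitaob/ → oruizidaob.
Rule 2 (final devoicing): /b/ is a voiced stop in word-final position, so it devoices to [p]. /oruizidaob/ → oruizidaop.

oruizidaop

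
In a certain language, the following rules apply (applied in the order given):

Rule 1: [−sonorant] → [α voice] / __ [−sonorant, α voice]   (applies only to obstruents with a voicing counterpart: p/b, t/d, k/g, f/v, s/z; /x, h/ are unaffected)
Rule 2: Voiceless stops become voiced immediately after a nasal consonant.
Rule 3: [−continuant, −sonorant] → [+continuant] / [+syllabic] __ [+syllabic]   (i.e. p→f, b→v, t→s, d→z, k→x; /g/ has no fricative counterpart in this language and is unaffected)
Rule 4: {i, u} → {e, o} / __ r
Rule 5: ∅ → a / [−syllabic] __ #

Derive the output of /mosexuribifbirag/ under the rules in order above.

Rule 1 (regressive voicing assimilation): /f/ precedes the voiced obstruent /b/, so it voices to [v] by assimilation. /mosexuribifbirag/ → mosexuribivbirag.
Rule 2 (post-nasal voicing): no segment meets the environment; /mosexuribivbirag/ is unchanged.
Rule 3 (intervocalic spirantization): /b/ is a stop between vowels /i/ and /i/, so it spirantizes to the fricative [v]. /mosexuribivbirag/ → mosexurivivbirag.
Rule 4 (pre-rhotic lowering): /u/ is a high vowel immediately before /r/, so it lowers to [o]. /i/ is a high vowel immediately before /r/, so it lowers to [e]. /mosexurivivbirag/ → mosexorivivberag.
Rule 5 (final a-epenthesis): the form ends in the consonant /g/, so [a] is inserted word-finally. /mosexorivivberag/ → mosexorivivberaga.

mosexorivivberaga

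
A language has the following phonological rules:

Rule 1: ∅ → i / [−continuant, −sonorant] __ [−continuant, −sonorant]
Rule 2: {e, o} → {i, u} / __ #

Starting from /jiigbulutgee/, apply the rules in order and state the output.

jiigibulutigei

Rule 1 (stop-cluster i-epenthesis): /g/ and /b/ form a stop–stop cluster, so [i] is inserted between them. /t/ and /g/ form a stop–stop cluster, so [i] is inserted between them. /jiigbulutgee/ → jiigibulutigee.
Rule 2 (final vowel raising): /e/ is a mid vowel in word-final position, so it raises to [i]. /jiigibulutigee/ → jiigibulutigei.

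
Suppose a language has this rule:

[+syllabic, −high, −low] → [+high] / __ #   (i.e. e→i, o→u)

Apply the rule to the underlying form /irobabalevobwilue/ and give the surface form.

irobabalevobwilui

Scanning /irobabalevobwilue/: /o/ at position 3 is not in the conditioning environment; /e/ at position 9 is not in the conditioning environment; /o/ at position 11 is not in the conditioning environment; /e/ is a mid vowel in word-final position, so it raises to [i].
Result: [irobabalevobwilui].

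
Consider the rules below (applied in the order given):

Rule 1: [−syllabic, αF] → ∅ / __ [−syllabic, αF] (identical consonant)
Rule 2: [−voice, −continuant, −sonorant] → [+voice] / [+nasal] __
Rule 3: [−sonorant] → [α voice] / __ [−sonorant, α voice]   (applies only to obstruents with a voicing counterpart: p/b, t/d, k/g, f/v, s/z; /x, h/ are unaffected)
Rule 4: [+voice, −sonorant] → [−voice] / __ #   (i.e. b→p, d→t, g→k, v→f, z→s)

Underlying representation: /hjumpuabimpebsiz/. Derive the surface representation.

hjumbuabimbepsis

Rule 1 (degemination): no segment meets the environment; /hjumpuabimpebsiz/ is unchanged.
Rule 2 (post-nasal voicing): /p/ is a voiceless stop immediately after the nasal /m/, so it voices to [b]. /p/ is a voiceless stop immediately after the nasal /m/, so it voices to [b]. /hjumpuabimpebsiz/ → hjumbuabimbebsiz.
Rule 3 (regressive voicing assimilation): /b/ precedes the voiceless obstruent /s/, so it devoices to [p] by assimilation. /hjumbuabimbebsiz/ → hjumbuabimbepsiz.
Rule 4 (final devoicing): /z/ is a voiced obstruent in word-final position, so it devoices to [s]. /hjumbuabimbepsiz/ → hjumbuabimbepsis.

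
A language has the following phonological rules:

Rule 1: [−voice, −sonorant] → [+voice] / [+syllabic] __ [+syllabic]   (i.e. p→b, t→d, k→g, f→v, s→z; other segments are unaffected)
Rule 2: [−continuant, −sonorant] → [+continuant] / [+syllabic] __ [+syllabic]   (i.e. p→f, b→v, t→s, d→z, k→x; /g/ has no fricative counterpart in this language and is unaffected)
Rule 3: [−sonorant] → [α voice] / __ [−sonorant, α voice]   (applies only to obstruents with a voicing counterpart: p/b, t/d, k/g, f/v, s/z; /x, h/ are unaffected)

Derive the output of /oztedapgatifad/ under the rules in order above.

ostezabgazivad

Rule 1 (intervocalic voicing): /t/ is a voiceless obstruent between vowels /a/ and /i/, so it voices to [d]. /f/ is a voiceless obstruent between vowels /i/ and /a/, so it voices to [v]. /oztedapgatifad/ → oztedapgadivad.
Rule 2 (intervocalic spirantization): /d/ is a stop between vowels /e/ and /a/, so it spirantizes to the fricative [z]. /d/ is a stop between vowels /a/ and /i/, so it spirantizes to the fricative [z]. /oztedapgadivad/ → oztezapgazivad.
Rule 3 (regressive voicing assimilation): /z/ precedes the voiceless obstruent /t/, so it devoices to [s] by assimilation. /p/ precedes the voiced obstruent /g/, so it voices to [b] by assimilation. /oztezapgazivad/ → ostezabgazivad.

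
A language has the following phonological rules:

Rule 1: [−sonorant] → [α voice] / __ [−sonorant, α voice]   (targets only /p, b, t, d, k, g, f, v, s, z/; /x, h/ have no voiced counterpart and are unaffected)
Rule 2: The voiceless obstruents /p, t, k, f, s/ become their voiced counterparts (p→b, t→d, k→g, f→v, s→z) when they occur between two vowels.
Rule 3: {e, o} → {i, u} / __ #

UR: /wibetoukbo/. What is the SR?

wibedougbu

Rule 1 (regressive voicing assimilation): /k/ precedes the voiced obstruent /b/, so it voices to [g] by assimilation. /wibetoukbo/ → wibetougbo.
Rule 2 (intervocalic voicing): /t/ is a voiceless obstruent between vowels /e/ and /o/, so it voices to [d]. /wibetougbo/ → wibedougbo.
Rule 3 (final vowel raising): /o/ is a mid vowel in word-final position, so it raises to [u]. /wibedougbo/ → wibedougbu.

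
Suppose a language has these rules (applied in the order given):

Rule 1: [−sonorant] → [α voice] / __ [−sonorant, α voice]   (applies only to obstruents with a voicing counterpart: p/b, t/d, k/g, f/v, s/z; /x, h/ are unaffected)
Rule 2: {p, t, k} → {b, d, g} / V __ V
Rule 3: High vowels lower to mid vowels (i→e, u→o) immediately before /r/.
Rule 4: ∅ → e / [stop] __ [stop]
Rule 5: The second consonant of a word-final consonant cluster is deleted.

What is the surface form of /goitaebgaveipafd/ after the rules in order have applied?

Rule 1 (regressive voicing assimilation): /f/ precedes the voiced obstruent /d/, so it voices to [v] by assimilation. /goitaebgaveipafd/ → goitaebgaveipavd.
Rule 2 (intervocalic voicing): /t/ is a voiceless stop between vowels /i/ and /a/, so it voices to [d]. /p/ is a voiceless stop between vowels /i/ and /a/, so it voices to [b]. /goitaebgaveipavd/ → goidaebgaveibavd.
Rule 3 (pre-rhotic lowering): no segment meets the environment; /goidaebgaveibavd/ is unchanged.
Rule 4 (stop-cluster e-epenthesis): /b/ and /g/ form a stop–stop cluster, so [e] is inserted between them. /goidaebgaveibavd/ → goidaebegaveibavd.
Rule 5 (final cluster simplification): /d/ is the second consonant of a word-final cluster /vd/, so it deletes. /goidaebegaveibavd/ → goidaebegaveibav.

goidaebegaveibav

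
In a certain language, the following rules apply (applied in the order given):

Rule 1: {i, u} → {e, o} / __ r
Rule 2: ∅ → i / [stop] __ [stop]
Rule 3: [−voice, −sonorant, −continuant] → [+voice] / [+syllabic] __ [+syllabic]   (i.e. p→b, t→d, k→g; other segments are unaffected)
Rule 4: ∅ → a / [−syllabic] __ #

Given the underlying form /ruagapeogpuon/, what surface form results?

ruagabeogibuona

Rule 1 (pre-rhotic lowering): no segment meets the environment; /ruagapeogpuon/ is unchanged.
Rule 2 (stop-cluster i-epenthesis): /g/ and /p/ form a stop–stop cluster, so [i] is inserted between them. /ruagapeogpuon/ → ruagapeogipuon.
Rule 3 (intervocalic voicing): /p/ is a voiceless stop between vowels /a/ and /e/, so it voices to [b]. /p/ is a voiceless stop between vowels /i/ and /u/, so it voices to [b]. /ruagapeogipuon/ → ruagabeogibuon.
Rule 4 (final a-epenthesis): the form ends in the consonant /n/, so [a] is inserted word-finally. /ruagabeogibuon/ → ruagabeogibuona.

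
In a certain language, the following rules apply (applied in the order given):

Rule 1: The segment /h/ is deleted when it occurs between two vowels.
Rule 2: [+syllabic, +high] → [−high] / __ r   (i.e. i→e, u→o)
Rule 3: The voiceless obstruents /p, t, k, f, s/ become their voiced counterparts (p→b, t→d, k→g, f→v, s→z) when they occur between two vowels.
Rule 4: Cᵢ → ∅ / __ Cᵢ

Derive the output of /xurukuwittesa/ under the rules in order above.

xoruguwiteza

Rule 1 (intervocalic h-deletion): no segment meets the environment; /xurukuwittesa/ is unchanged.
Rule 2 (pre-rhotic lowering): /u/ is a high vowel immediately before /r/, so it lowers to [o]. /xurukuwittesa/ → xorukuwittesa.
Rule 3 (intervocalic voicing): /k/ is a voiceless obstruent between vowels /u/ and /u/, so it voices to [g]. /s/ is a voiceless obstruent between vowels /e/ and /a/, so it voices to [z]. /xorukuwittesa/ → xoruguwitteza.
Rule 4 (degemination): /tt/ is a geminate; the first /t/ deletes. /xoruguwitteza/ → xoruguwiteza.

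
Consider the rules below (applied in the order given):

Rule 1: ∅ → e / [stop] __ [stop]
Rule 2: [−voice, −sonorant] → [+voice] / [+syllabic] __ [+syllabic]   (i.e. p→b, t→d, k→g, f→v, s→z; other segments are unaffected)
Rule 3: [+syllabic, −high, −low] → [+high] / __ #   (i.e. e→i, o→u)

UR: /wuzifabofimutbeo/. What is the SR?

wuzivabovimudebeu

Rule 1 (stop-cluster e-epenthesis): /t/ and /b/ form a stop–stop cluster, so [e] is inserted between them. /wuzifabofimutbeo/ → wuzifabofimutebeo.
Rule 2 (intervocalic voicing): /f/ is a voiceless obstruent between vowels /i/ and /a/, so it voices to [v]. /f/ is a voiceless obstruent between vowels /o/ and /i/, so it voices to [v]. /t/ is a voiceless obstruent between vowels /u/ and /e/, so it voices to [d]. /wuzifabofimutebeo/ → wuzivabovimudebeo.
Rule 3 (final vowel raising): /o/ is a mid vowel in word-final position, so it raises to [u]. /wuzivabovimudebeo/ → wuzivabovimudebeu.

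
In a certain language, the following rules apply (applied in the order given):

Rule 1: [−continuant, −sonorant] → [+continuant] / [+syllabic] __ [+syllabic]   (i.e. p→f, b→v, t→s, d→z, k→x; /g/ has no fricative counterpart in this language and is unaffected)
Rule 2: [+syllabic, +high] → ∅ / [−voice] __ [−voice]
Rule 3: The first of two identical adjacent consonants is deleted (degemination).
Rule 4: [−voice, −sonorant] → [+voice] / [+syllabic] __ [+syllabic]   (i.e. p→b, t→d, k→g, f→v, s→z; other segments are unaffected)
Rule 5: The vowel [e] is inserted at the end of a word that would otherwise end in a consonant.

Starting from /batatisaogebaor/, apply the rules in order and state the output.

Rule 1 (intervocalic spirantization): /t/ is a stop between vowels /a/ and /a/, so it spirantizes to the fricative [s]. /t/ is a stop between vowels /a/ and /i/, so it spirantizes to the fricative [s]. /b/ is a stop between vowels /e/ and /a/, so it spirantizes to the fricative [v]. /batatisaogebaor/ → basasisaogevaor.
Rule 2 (high vowel syncope): /i/ is a high vowel flanked by voiceless consonants /s/ and /s/, so it deletes. /basasisaogevaor/ → basassaogevaor.
Rule 3 (degemination): /ss/ is a geminate; the first /s/ deletes. /basassaogevaor/ → basasaogevaor.
Rule 4 (intervocalic voicing): /s/ is a voiceless obstruent between vowels /a/ and /a/, so it voices to [z]. /s/ is a voiceless obstruent between vowels /a/ and /a/, so it voices to [z]. /basasaogevaor/ → bazazaogevaor.
Rule 5 (final e-epenthesis): the form ends in the consonant /r/, so [e] is inserted word-finally. /bazazaogevaor/ → bazazaogevaore.

bazazaogevaore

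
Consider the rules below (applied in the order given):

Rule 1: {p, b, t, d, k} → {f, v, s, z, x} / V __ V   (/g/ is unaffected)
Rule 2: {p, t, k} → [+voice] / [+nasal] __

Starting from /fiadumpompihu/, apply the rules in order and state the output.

fiazumbombihu

Rule 1 (intervocalic spirantization): /d/ is a stop between vowels /a/ and /u/, so it spirantizes to the fricative [z]. /fiadumpompihu/ → fiazumpompihu.
Rule 2 (post-nasal voicing): /p/ is a voiceless stop immediately after the nasal /m/, so it voices to [b]. /p/ is a voiceless stop immediately after the nasal /m/, so it voices to [b]. /fiazumpompihu/ → fiazumbombihu.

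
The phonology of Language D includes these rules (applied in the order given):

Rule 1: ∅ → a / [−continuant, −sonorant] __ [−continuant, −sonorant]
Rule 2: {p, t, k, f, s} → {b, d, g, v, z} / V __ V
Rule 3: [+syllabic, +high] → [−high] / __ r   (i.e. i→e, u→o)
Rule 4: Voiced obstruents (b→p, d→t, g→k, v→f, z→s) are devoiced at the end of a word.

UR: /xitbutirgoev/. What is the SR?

Rule 1 (stop-cluster a-epenthesis): /t/ and /b/ form a stop–stop cluster, so [a] is inserted between them. /xitbutirgoev/ → xitabutirgoev.
Rule 2 (intervocalic voicing): /t/ is a voiceless obstruent between vowels /i/ and /a/, so it voices to [d]. /t/ is a voiceless obstruent between vowels /u/ and /i/, so it voices to [d]. /xitabutirgoev/ → xidabudirgoev.
Rule 3 (pre-rhotic lowering): /i/ is a high vowel immediately before /r/, so it lowers to [e]. /xidabudirgoev/ → xidabudergoev.
Rule 4 (final devoicing): /v/ is a voiced obstruent in word-final position, so it devoices to [f]. /xidabudergoev/ → xidabudergoef.

xidabudergoef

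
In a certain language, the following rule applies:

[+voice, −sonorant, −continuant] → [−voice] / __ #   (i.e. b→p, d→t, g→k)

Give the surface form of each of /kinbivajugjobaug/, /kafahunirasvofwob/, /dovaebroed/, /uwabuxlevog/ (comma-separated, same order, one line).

kinbivajugjobauk, kafahunirasvofwop, dovaebroet, uwabuxlevok

/kinbivajugjobaug/: /g/ is a voiced stop in word-final position, so it devoices to [k]. → [kinbivajugjobauk].
/kafahunirasvofwob/: /b/ is a voiced stop in word-final position, so it devoices to [p]. → [kafahunirasvofwop].
/dovaebroed/: /d/ is a voiced stop in word-final position, so it devoices to [t]. → [dovaebroet].
/uwabuxlevog/: /g/ is a voiced stop in word-final position, so it devoices to [k]. → [uwabuxlevok].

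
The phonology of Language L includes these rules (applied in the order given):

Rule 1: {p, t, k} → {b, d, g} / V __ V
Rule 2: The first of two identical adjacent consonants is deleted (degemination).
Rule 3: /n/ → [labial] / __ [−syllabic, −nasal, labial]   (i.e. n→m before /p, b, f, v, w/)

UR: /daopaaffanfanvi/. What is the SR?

daobaafamfamvi

Rule 1 (intervocalic voicing): /p/ is a voiceless stop between vowels /o/ and /a/, so it voices to [b]. /daopaaffanfanvi/ → daobaaffanfanvi.
Rule 2 (degemination): /ff/ is a geminate; the first /f/ deletes. /daobaaffanfanvi/ → daobaafanfanvi.
Rule 3 (nasal place assimilation): /n/ precedes the labial consonant /f/, so it assimilates in place to [m]. /n/ precedes the labial consonant /v/, so it assimilates in place to [m]. /daobaafanfanvi/ → daobaafamfamvi.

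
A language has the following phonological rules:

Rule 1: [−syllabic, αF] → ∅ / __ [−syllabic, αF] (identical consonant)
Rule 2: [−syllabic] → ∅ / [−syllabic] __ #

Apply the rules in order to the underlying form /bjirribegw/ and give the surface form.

Rule 1 (degemination): /rr/ is a geminate; the first /r/ deletes. /bjirribegw/ → bjiribegw.
Rule 2 (final cluster simplification): /w/ is the second consonant of a word-final cluster /gw/, so it deletes. /bjiribegw/ → bjiribeg.

bjiribeg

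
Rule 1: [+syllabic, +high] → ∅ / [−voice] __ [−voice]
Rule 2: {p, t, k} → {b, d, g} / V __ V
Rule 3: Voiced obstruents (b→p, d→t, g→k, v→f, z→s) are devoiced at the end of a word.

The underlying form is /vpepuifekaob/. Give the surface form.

Rule 1 (high vowel syncope): no segment meets the environment; /vpepuifekaob/ is unchanged.
Rule 2 (intervocalic voicing): /p/ is a voiceless stop between vowels /e/ and /u/, so it voices to [b]. /k/ is a voiceless stop between vowels /e/ and /a/, so it voices to [g]. /vpepuifekaob/ → vpebuifegaob.
Rule 3 (final devoicing): /b/ is a voiced obstruent in word-final position, so it devoices to [p]. /vpebuifegaob/ → vpebuifegaop.

vpebuifegaop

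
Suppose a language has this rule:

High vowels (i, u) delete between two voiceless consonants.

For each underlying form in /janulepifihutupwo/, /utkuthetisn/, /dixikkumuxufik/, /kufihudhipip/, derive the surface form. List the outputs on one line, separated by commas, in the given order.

janulepfhtpwo, utkthetsn, dixkkumuxfk, kfhudhpp

/janulepifihutupwo/: /i/ is a high vowel flanked by voiceless consonants /p/ and /f/, so it deletes. /i/ is a high vowel flanked by voiceless consonants /f/ and /h/, so it deletes. /u/ is a high vowel flanked by voiceless consonants /h/ and /t/, so it deletes. /u/ is a high vowel flanked by voiceless consonants /t/ and /p/, so it deletes. → [janulepfhtpwo].
/utkuthetisn/: /u/ is a high vowel flanked by voiceless consonants /k/ and /t/, so it deletes. /i/ is a high vowel flanked by voiceless consonants /t/ and /s/, so it deletes. → [utkthetsn].
/dixikkumuxufik/: /i/ is a high vowel flanked by voiceless consonants /x/ and /k/, so it deletes. /u/ is a high vowel flanked by voiceless consonants /x/ and /f/, so it deletes. /i/ is a high vowel flanked by voiceless consonants /f/ and /k/, so it deletes. → [dixkkumuxfk].
/kufihudhipip/: /u/ is a high vowel flanked by voiceless consonants /k/ and /f/, so it deletes. /i/ is a high vowel flanked by voiceless consonants /f/ and /h/, so it deletes. /i/ is a high vowel flanked by voiceless consonants /h/ and /p/, so it deletes. /i/ is a high vowel flanked by voiceless consonants /p/ and /p/, so it deletes. → [kfhudhpp].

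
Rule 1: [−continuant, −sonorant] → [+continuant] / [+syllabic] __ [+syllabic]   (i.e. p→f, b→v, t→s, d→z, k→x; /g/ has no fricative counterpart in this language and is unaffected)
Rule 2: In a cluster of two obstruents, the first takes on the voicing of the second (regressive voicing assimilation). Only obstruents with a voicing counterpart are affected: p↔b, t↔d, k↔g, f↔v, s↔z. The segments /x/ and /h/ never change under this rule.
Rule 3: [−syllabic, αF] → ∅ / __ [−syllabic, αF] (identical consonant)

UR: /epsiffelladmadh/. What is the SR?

Rule 1 (intervocalic spirantization): no segment meets the environment; /epsiffelladmadh/ is unchanged.
Rule 2 (regressive voicing assimilation): /d/ precedes the voiceless obstruent /h/, so it devoices to [t] by assimilation. /epsiffelladmadh/ → epsiffelladmath.
Rule 3 (degemination): /ff/ is a geminate; the first /f/ deletes. /ll/ is a geminate; the first /l/ deletes. /epsiffelladmath/ → epsifeladmath.

epsifeladmath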